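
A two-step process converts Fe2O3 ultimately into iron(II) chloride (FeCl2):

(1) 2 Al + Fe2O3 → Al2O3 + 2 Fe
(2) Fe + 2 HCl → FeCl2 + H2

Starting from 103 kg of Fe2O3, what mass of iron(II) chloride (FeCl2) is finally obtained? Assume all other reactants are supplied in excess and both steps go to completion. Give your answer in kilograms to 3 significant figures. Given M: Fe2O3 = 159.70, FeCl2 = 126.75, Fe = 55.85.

163 kg

103 kg = 103000 g.
n(Fe2O3) = 103000 / 159.70 = 645.0 mol.
Step 1 gives a 1:2 ratio of Fe2O3 to Fe, so n(Fe) = 1290 mol.
In step 2 the Fe:FeCl2 ratio is 1:1, so n(FeCl2) = 1290 mol.
Mass of FeCl2 = 1290 × 126.75 = 163500 g = 163 kg.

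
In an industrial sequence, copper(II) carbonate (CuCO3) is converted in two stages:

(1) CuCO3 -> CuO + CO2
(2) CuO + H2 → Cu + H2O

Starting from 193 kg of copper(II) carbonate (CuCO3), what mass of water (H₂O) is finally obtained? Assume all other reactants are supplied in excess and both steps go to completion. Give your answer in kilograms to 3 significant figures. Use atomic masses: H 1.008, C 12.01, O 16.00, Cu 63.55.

M(CuCO3) = 63.55 + 12.01 + 3(16.00) = 123.56 g/mol.
M(H2O) = 2(1.008) + 16.00 = 18.016 g/mol.
193 kg = 193000 g.
n(CuCO3) = 193000 / 123.56 = 1562 mol.
Step 1 gives a 1:1 ratio of CuCO3 to CuO, so n(CuO) = 1562 mol.
In step 2 the CuO:H2O ratio is 1:1, so n(H2O) = 1562 mol.
Mass of H2O = 1562 × 18.016 = 28140 g = 28.1 kg.

28.1 kg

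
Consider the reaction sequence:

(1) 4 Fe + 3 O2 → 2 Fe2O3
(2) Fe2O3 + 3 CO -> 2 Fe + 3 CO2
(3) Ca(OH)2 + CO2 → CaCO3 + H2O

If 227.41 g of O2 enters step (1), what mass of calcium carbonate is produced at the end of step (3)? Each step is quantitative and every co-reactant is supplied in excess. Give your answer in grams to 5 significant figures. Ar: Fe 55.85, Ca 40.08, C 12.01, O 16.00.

1422.6 g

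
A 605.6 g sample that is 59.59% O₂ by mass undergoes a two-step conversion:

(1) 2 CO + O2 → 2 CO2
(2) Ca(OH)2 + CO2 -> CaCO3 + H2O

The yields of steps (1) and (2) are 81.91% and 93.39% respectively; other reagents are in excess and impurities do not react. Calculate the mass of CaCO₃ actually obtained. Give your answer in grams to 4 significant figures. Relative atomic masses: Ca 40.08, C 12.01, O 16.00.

1727 g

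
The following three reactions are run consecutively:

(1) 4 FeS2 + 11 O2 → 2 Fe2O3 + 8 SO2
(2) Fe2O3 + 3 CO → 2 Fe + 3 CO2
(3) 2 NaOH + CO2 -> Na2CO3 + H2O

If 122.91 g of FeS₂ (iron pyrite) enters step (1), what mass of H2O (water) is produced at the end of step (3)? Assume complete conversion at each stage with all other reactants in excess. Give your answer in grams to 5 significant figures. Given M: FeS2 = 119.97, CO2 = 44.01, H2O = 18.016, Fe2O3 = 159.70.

27.686 g

n(FeS2) = 122.91 / 119.97 = 1.02451 mol.
Reaction (1): FeS2→Fe2O3 ratio 4:2 ⇒ n(Fe2O3) = 0.512253 mol.
Reaction (2): Fe2O3→CO2 ratio 1:3 ⇒ n(CO2) = 1.53676 mol.
Reaction (3): CO2→H2O ratio 1:1 ⇒ n(H2O) = 1.53676 mol.
Mass of H2O = 1.53676 × 18.016 = 27.6863 g.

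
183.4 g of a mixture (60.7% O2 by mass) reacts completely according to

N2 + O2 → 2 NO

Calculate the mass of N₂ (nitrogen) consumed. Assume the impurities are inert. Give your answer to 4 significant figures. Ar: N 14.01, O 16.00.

97.48 g

Mass of pure O2 = 183.4 g × 0.607 = 111.32 g.
M(O2) = 2(16.00) = 32.00 g/mol.
M(N2) = 2(14.01) = 28.02 g/mol.
n(O2) = 111.32 g / 32.00 g/mol = 3.4789 mol.
From the equation the O2:N2 mole ratio is 1:1, so n(N2) = 3.4789 × 1/1 = 3.4789 mol.
Mass of N2 = 3.4789 mol × 28.02 g/mol = 97.478 g.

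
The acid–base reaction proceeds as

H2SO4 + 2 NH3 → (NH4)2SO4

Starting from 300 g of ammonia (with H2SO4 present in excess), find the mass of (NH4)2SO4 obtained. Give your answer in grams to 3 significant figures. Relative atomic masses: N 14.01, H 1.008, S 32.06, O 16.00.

M(NH3) = 14.01 + 3(1.008) = 17.034 g/mol.
M((NH4)2SO4) = 2(14.01) + 8(1.008) + 32.06 + 4(16.00) = 132.144 g/mol.
n(NH3) = 300.0 g / 17.034 g/mol = 17.61 mol.
From the equation the NH3:(NH4)2SO4 mole ratio is 2:1, so n((NH4)2SO4) = 17.61 × 1/2 = 8.806 mol.
Mass of (NH4)2SO4 = 8.806 mol × 132.144 g/mol = 1164 g.

1160 g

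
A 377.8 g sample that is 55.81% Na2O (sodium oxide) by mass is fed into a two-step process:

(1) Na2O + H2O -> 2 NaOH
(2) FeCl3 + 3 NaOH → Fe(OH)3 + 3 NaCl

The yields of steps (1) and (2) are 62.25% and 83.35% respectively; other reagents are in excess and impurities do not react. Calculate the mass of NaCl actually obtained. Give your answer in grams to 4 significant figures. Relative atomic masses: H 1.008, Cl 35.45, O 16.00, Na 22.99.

206.3 g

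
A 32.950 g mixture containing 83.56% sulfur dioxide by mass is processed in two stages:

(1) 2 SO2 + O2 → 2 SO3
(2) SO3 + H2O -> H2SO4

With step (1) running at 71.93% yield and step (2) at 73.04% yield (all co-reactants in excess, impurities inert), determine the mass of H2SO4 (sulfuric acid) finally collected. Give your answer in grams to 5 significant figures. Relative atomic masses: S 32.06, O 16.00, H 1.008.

Pure SO2 = 32.950 × 0.8356 = 27.5330 g.
M(SO2) = 32.06 + 2(16.00) = 64.06 g/mol.
M(H2SO4) = 2(1.008) + 32.06 + 4(16.00) = 98.076 g/mol.
n(SO2) = 27.5330 / 64.06 = 0.429800 mol.
Step 1 (SO2:SO3 = 2:2): theoretical n(SO3) = 0.429800 mol; at 71.93% yield, n(SO3) = 0.309155 mol.
Step 2 (SO3:H2SO4 = 1:1): theoretical n(H2SO4) = 0.309155 mol, so theoretical mass = 0.309155 × 98.076 = 30.3207 g.
At 73.04% yield, actual mass of H2SO4 = 30.3207 × 0.7304 = 22.1463 g.

22.146 g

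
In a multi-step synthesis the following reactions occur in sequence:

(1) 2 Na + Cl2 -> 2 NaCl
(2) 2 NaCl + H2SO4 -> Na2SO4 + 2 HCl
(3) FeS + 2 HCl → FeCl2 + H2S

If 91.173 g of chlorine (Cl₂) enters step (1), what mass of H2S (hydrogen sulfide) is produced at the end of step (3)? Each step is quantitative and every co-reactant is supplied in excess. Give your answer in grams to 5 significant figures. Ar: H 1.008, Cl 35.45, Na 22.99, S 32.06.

M(Cl2) = 2(35.45) = 70.90 g/mol.
M(H2S) = 2(1.008) + 32.06 = 34.076 g/mol.
n(Cl2) = 91.173 / 70.90 = 1.28594 mol.
Reaction (1): Cl2→NaCl ratio 1:2 ⇒ n(NaCl) = 2.57188 mol.
Reaction (2): NaCl→HCl ratio 2:2 ⇒ n(HCl) = 2.57188 mol.
Reaction (3): HCl→H2S ratio 2:1 ⇒ n(H2S) = 1.28594 mol.
Mass of H2S = 1.28594 × 34.076 = 43.8196 g.

43.820 g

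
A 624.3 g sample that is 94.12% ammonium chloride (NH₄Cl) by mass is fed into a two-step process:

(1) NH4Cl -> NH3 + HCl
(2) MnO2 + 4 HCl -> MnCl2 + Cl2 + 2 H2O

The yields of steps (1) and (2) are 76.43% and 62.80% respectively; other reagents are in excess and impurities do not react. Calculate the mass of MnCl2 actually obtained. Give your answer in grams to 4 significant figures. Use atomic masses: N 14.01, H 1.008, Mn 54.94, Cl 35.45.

165.9 g

Pure NH4Cl = 624.3 × 0.9412 = 587.59 g.
M(NH4Cl) = 14.01 + 4(1.008) + 35.45 = 53.492 g/mol.
M(MnCl2) = 54.94 + 2(35.45) = 125.84 g/mol.
n(NH4Cl) = 587.59 / 53.492 = 10.985 mol.
Step 1 (NH4Cl:HCl = 1:1): theoretical n(HCl) = 10.985 mol; at 76.43% yield, n(HCl) = 8.3956 mol.
Step 2 (HCl:MnCl2 = 4:1): theoretical n(MnCl2) = 2.0989 mol, so theoretical mass = 2.0989 × 125.84 = 264.12 g.
At 62.80% yield, actual mass of MnCl2 = 264.12 × 0.6280 = 165.87 g.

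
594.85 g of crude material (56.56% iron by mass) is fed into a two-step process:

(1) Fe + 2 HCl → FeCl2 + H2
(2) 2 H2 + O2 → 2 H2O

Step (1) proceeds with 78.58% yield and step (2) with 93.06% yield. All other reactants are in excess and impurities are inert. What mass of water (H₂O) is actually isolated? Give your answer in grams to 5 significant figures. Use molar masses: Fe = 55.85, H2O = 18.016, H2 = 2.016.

79.365 g

Pure Fe = 594.85 × 0.5656 = 336.447 g.
n(Fe) = 336.447 / 55.85 = 6.02412 mol.
Step 1 (Fe:H2 = 1:1): theoretical n(H2) = 6.02412 mol; at 78.58% yield, n(H2) = 4.73375 mol.
Step 2 (H2:H2O = 2:2): theoretical n(H2O) = 4.73375 mol, so theoretical mass = 4.73375 × 18.016 = 85.2833 g.
At 93.06% yield, actual mass of H2O = 85.2833 × 0.9306 = 79.3647 g.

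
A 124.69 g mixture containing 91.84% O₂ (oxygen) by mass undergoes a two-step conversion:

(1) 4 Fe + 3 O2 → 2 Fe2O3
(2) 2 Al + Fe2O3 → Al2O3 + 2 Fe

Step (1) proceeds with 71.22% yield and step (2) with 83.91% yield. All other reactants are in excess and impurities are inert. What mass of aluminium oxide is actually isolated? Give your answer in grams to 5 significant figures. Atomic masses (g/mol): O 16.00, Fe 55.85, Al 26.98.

145.37 g

Pure O2 = 124.69 × 0.9184 = 114.515 g.
M(O2) = 2(16.00) = 32.00 g/mol.
M(Al2O3) = 2(26.98) + 3(16.00) = 101.96 g/mol.
n(O2) = 114.515 / 32.00 = 3.57860 mol.
Step 1 (O2:Fe2O3 = 3:2): theoretical n(Fe2O3) = 2.38574 mol; at 71.22% yield, n(Fe2O3) = 1.69912 mol.
Step 2 (Fe2O3:Al2O3 = 1:1): theoretical n(Al2O3) = 1.69912 mol, so theoretical mass = 1.69912 × 101.96 = 173.242 g.
At 83.91% yield, actual mass of Al2O3 = 173.242 × 0.8391 = 145.368 g.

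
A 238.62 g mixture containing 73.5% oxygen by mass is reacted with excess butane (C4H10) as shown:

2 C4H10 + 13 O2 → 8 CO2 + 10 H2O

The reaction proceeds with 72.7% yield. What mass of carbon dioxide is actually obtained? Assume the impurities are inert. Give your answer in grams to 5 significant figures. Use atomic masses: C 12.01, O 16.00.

Pure O2 available = 238.62 g × 0.735 = 175.386 g.
M(O2) = 2(16.00) = 32.00 g/mol.
M(CO2) = 12.01 + 2(16.00) = 44.01 g/mol.
n(O2) = 175.386 g / 32.00 g/mol = 5.48080 mol.
From the equation the O2:CO2 mole ratio is 13:8, so n(CO2) = 5.48080 × 8/13 = 3.37280 mol.
Mass of CO2 = 3.37280 mol × 44.01 g/mol = 148.437 g.
Actual mass collected = 148.437 g × 0.727 = 107.914 g.

107.91 g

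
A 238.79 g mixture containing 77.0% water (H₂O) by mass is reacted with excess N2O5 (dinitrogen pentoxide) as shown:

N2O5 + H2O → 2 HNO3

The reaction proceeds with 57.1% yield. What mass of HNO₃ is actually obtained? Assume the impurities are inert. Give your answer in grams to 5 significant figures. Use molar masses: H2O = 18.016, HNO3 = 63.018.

734.48 g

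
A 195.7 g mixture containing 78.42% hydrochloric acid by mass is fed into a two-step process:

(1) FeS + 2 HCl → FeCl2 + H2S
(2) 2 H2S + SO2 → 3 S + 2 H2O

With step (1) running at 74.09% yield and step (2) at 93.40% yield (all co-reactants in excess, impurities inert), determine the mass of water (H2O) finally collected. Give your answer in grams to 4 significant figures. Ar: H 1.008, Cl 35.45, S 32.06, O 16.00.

Pure HCl = 195.7 × 0.7842 = 153.47 g.
M(HCl) = 1.008 + 35.45 = 36.458 g/mol.
M(H2O) = 2(1.008) + 16.00 = 18.016 g/mol.
n(HCl) = 153.47 / 36.458 = 4.2094 mol.
Step 1 (HCl:H2S = 2:1): theoretical n(H2S) = 2.1047 mol; at 74.09% yield, n(H2S) = 1.5594 mol.
Step 2 (H2S:H2O = 2:2): theoretical n(H2O) = 1.5594 mol, so theoretical mass = 1.5594 × 18.016 = 28.094 g.
At 93.40% yield, actual mass of H2O = 28.094 × 0.9340 = 26.240 g.

26.24 g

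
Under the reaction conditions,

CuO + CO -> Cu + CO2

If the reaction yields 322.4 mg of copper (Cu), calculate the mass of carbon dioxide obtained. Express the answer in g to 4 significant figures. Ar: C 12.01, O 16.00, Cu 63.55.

M(Cu) = 63.55 g/mol.
M(CO2) = 12.01 + 2(16.00) = 44.01 g/mol.
Convert: 322.4 mg = 0.32240 g.
n(Cu) = 0.32240 g / 63.55 g/mol = 0.0050732 mol.
From the equation the Cu:CO2 mole ratio is 1:1, so n(CO2) = 0.0050732 × 1/1 = 0.0050732 mol.
Mass of CO2 = 0.0050732 mol × 44.01 g/mol = 0.22327 g.

0.2233 g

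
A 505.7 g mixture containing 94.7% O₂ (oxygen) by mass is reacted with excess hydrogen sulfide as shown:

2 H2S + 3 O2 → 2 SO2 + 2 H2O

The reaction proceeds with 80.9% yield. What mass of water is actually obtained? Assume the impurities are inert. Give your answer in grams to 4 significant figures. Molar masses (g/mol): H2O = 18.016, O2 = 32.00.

Pure O2 available = 505.7 g × 0.947 = 478.90 g.
n(O2) = 478.90 g / 32.00 g/mol = 14.966 mol.
From the equation the O2:H2O mole ratio is 3:2, so n(H2O) = 14.966 × 2/3 = 9.9770 mol.
Mass of H2O = 9.9770 mol × 18.016 g/mol = 179.75 g.
Actual mass collected = 179.75 g × 0.809 = 145.41 g.

145.4 g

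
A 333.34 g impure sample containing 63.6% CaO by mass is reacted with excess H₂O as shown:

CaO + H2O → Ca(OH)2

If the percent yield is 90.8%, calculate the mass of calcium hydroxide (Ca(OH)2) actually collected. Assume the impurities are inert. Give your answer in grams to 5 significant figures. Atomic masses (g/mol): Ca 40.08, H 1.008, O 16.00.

Pure CaO available = 333.34 g × 0.636 = 212.004 g.
M(CaO) = 40.08 + 16.00 = 56.08 g/mol.
M(Ca(OH)2) = 40.08 + 2(16.00) + 2(1.008) = 74.096 g/mol.
n(CaO) = 212.004 g / 56.08 g/mol = 3.78039 mol.
From the equation the CaO:Ca(OH)2 mole ratio is 1:1, so n(Ca(OH)2) = 3.78039 × 1/1 = 3.78039 mol.
Mass of Ca(OH)2 = 3.78039 mol × 74.096 g/mol = 280.112 g.
Actual mass collected = 280.112 g × 0.908 = 254.341 g.

254.34 g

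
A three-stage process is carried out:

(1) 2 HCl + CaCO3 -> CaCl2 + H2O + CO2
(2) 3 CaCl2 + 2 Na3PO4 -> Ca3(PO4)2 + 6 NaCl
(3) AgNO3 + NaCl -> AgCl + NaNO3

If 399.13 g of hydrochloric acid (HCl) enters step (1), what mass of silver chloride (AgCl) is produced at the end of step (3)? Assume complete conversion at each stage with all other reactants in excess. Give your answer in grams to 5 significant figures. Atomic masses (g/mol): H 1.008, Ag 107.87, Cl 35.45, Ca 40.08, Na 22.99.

1569.0 g

M(HCl) = 1.008 + 35.45 = 36.458 g/mol.
M(AgCl) = 107.87 + 35.45 = 143.32 g/mol.
n(HCl) = 399.13 / 36.458 = 10.9477 mol.
Reaction (1): HCl→CaCl2 ratio 2:1 ⇒ n(CaCl2) = 5.47383 mol.
Reaction (2): CaCl2→NaCl ratio 3:6 ⇒ n(NaCl) = 10.9477 mol.
Reaction (3): NaCl→AgCl ratio 1:1 ⇒ n(AgCl) = 10.9477 mol.
Mass of AgCl = 10.9477 × 143.32 = 1569.02 g.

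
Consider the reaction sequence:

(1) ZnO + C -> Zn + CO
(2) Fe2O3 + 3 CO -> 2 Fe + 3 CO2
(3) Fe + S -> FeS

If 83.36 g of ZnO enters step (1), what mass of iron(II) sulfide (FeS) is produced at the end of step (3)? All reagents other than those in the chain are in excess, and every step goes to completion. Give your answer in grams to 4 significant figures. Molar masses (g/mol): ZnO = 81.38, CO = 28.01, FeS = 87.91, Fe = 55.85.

n(ZnO) = 83.36 / 81.38 = 1.0243 mol.
Reaction (1): ZnO→CO ratio 1:1 ⇒ n(CO) = 1.0243 mol.
Reaction (2): CO→Fe ratio 3:2 ⇒ n(Fe) = 0.68289 mol.
Reaction (3): Fe→FeS ratio 1:1 ⇒ n(FeS) = 0.68289 mol.
Mass of FeS = 0.68289 × 87.91 = 60.033 g.

60.03 g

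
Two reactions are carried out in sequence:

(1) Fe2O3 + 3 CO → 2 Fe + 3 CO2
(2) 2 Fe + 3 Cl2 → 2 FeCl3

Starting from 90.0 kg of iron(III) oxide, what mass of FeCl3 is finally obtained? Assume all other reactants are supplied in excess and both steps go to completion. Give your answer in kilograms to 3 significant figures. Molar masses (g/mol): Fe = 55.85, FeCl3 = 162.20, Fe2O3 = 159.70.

183 kg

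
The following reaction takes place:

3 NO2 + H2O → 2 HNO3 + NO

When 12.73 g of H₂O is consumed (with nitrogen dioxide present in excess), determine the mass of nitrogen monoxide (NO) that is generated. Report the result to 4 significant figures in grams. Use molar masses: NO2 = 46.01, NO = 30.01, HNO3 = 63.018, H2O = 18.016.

n(H2O) = 12.730 g / 18.016 g/mol = 0.70659 mol.
From the equation the H2O:NO mole ratio is 1:1, so n(NO) = 0.70659 × 1/1 = 0.70659 mol.
Mass of NO = 0.70659 mol × 30.01 g/mol = 21.205 g.

21.20 g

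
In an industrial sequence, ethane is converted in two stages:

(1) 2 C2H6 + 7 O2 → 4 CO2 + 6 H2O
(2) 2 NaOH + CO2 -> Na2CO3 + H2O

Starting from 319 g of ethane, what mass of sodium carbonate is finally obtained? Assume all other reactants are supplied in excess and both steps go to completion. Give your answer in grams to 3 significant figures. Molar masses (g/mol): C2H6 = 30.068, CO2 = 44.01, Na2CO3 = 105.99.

2250 g

n(C2H6) = 319.0 / 30.068 = 10.61 mol.
Step 1 gives a 2:4 ratio of C2H6 to CO2, so n(CO2) = 21.22 mol.
In step 2 the CO2:Na2CO3 ratio is 1:1, so n(Na2CO3) = 21.22 mol.
Mass of Na2CO3 = 21.22 × 105.99 = 2249 g.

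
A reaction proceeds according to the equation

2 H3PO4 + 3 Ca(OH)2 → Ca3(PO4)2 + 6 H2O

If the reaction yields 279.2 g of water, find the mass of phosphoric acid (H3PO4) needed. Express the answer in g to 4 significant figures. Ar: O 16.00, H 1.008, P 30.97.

506.2 g

M(H2O) = 2(1.008) + 16.00 = 18.016 g/mol.
M(H3PO4) = 3(1.008) + 30.97 + 4(16.00) = 97.994 g/mol.
n(H2O) = 279.20 g / 18.016 g/mol = 15.497 mol.
From the equation the H2O:H3PO4 mole ratio is 6:2, so n(H3PO4) = 15.497 × 2/6 = 5.1658 mol.
Mass of H3PO4 = 5.1658 mol × 97.994 g/mol = 506.22 g.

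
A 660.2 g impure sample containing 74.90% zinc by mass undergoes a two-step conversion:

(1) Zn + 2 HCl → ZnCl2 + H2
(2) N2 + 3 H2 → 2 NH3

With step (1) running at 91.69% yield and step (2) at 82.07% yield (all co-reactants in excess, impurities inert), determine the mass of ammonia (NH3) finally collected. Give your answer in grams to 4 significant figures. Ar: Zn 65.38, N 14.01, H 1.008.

Pure Zn = 660.2 × 0.7490 = 494.49 g.
M(Zn) = 65.38 g/mol.
M(NH3) = 14.01 + 3(1.008) = 17.034 g/mol.
n(Zn) = 494.49 / 65.38 = 7.5633 mol.
Step 1 (Zn:H2 = 1:1): theoretical n(H2) = 7.5633 mol; at 91.69% yield, n(H2) = 6.9348 mol.
Step 2 (H2:NH3 = 3:2): theoretical n(NH3) = 4.6232 mol, so theoretical mass = 4.6232 × 17.034 = 78.752 g.
At 82.07% yield, actual mass of NH3 = 78.752 × 0.8207 = 64.631 g.

64.63 g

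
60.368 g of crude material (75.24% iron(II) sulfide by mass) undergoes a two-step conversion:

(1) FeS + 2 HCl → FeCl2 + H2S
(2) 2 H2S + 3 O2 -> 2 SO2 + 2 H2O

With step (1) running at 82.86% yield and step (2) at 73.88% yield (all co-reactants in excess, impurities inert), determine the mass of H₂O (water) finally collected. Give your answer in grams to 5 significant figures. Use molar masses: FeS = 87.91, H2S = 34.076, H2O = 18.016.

Pure FeS = 60.368 × 0.7524 = 45.4209 g.
n(FeS) = 45.4209 / 87.91 = 0.516675 mol.
Step 1 (FeS:H2S = 1:1): theoretical n(H2S) = 0.516675 mol; at 82.86% yield, n(H2S) = 0.428117 mol.
Step 2 (H2S:H2O = 2:2): theoretical n(H2O) = 0.428117 mol, so theoretical mass = 0.428117 × 18.016 = 7.71295 g.
At 73.88% yield, actual mass of H2O = 7.71295 × 0.7388 = 5.69833 g.

5.6983 g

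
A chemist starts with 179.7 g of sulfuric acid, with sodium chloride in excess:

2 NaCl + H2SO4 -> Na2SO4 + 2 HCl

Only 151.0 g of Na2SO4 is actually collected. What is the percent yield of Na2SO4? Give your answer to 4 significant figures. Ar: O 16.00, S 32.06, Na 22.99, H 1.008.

58.02 %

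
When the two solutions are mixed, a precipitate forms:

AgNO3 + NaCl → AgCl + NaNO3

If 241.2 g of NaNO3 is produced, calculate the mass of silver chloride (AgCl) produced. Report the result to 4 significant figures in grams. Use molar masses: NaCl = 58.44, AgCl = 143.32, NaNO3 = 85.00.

406.7 g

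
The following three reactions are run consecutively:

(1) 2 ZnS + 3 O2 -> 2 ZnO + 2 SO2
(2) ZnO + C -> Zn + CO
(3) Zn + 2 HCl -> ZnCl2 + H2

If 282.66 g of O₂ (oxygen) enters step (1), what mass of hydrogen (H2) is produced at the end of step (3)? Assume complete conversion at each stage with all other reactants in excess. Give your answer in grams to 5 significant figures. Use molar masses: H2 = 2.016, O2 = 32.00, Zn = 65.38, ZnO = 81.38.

11.872 g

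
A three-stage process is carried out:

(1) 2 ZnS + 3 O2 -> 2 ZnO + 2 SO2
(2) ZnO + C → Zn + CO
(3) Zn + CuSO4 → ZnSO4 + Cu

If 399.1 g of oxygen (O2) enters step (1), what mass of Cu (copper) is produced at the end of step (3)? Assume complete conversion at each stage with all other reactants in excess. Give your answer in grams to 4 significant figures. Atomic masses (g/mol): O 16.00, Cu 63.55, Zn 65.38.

528.4 g

M(O2) = 2(16.00) = 32.00 g/mol.
M(Cu) = 63.55 g/mol.
n(O2) = 399.1 / 32.00 = 12.472 mol.
Reaction (1): O2→ZnO ratio 3:2 ⇒ n(ZnO) = 8.3146 mol.
Reaction (2): ZnO→Zn ratio 1:1 ⇒ n(Zn) = 8.3146 mol.
Reaction (3): Zn→Cu ratio 1:1 ⇒ n(Cu) = 8.3146 mol.
Mass of Cu = 8.3146 × 63.55 = 528.39 g.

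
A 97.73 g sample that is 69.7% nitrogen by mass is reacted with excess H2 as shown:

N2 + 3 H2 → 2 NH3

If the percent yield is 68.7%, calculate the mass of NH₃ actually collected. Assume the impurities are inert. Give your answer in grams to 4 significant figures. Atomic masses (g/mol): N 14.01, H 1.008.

Pure N2 available = 97.73 g × 0.697 = 68.118 g.
M(N2) = 2(14.01) = 28.02 g/mol.
M(NH3) = 14.01 + 3(1.008) = 17.034 g/mol.
n(N2) = 68.118 g / 28.02 g/mol = 2.4310 mol.
From the equation the N2:NH3 mole ratio is 1:2, so n(NH3) = 2.4310 × 2/1 = 4.8621 mol.
Mass of NH3 = 4.8621 mol × 17.034 g/mol = 82.821 g.
Actual mass collected = 82.821 g × 0.687 = 56.898 g.

56.90 g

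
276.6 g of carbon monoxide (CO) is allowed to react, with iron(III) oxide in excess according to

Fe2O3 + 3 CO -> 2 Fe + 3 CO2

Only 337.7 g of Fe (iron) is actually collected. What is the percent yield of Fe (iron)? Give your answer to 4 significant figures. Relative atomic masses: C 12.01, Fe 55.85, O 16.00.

91.85 %

M(CO) = 12.01 + 16.00 = 28.01 g/mol.
M(Fe) = 55.85 g/mol.
n(CO) = 276.60 g / 28.01 g/mol = 9.8750 mol.
From the equation the CO:Fe mole ratio is 3:2, so n(Fe) = 9.8750 × 2/3 = 6.5834 mol.
Mass of Fe = 6.5834 mol × 55.85 g/mol = 367.68 g.
This is the theoretical yield. Percent yield = 337.7 g / 367.68 g × 100% = 91.846%.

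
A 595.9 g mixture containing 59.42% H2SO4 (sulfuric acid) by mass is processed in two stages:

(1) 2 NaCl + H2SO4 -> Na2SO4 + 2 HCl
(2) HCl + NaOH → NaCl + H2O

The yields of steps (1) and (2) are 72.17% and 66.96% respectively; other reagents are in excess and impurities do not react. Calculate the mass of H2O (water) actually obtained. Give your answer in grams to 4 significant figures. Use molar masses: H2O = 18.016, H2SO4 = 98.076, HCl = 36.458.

Pure H2SO4 = 595.9 × 0.5942 = 354.08 g.
n(H2SO4) = 354.08 / 98.076 = 3.6103 mol.
Step 1 (H2SO4:HCl = 1:2): theoretical n(HCl) = 7.2206 mol; at 72.17% yield, n(HCl) = 5.2111 mol.
Step 2 (HCl:H2O = 1:1): theoretical n(H2O) = 5.2111 mol, so theoretical mass = 5.2111 × 18.016 = 93.883 g.
At 66.96% yield, actual mass of H2O = 93.883 × 0.6696 = 62.864 g.

62.86 g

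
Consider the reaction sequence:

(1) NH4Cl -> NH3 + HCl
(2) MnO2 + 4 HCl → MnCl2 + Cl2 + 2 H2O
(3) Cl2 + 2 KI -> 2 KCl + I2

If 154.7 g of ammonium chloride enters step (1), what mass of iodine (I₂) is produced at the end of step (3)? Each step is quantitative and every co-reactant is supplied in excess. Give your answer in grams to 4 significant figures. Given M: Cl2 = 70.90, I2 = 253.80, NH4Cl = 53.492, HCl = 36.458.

n(NH4Cl) = 154.7 / 53.492 = 2.8920 mol.
Reaction (1): NH4Cl→HCl ratio 1:1 ⇒ n(HCl) = 2.8920 mol.
Reaction (2): HCl→Cl2 ratio 4:1 ⇒ n(Cl2) = 0.72301 mol.
Reaction (3): Cl2→I2 ratio 1:1 ⇒ n(I2) = 0.72301 mol.
Mass of I2 = 0.72301 × 253.80 = 183.50 g.

183.5 g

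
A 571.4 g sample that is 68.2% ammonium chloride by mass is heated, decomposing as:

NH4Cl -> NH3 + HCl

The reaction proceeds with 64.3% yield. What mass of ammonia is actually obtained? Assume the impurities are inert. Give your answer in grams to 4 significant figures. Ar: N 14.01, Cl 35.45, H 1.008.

Pure NH4Cl available = 571.4 g × 0.682 = 389.69 g.
M(NH4Cl) = 14.01 + 4(1.008) + 35.45 = 53.492 g/mol.
M(NH3) = 14.01 + 3(1.008) = 17.034 g/mol.
n(NH4Cl) = 389.69 g / 53.492 g/mol = 7.2851 mol.
From the equation the NH4Cl:NH3 mole ratio is 1:1, so n(NH3) = 7.2851 × 1/1 = 7.2851 mol.
Mass of NH3 = 7.2851 mol × 17.034 g/mol = 124.09 g.
Actual mass collected = 124.09 g × 0.643 = 79.793 g.

79.79 g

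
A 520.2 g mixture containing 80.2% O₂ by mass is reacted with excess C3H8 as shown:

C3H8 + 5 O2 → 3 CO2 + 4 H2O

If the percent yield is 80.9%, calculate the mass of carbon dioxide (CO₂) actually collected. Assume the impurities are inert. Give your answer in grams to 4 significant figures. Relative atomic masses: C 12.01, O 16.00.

278.5 g

Pure O2 available = 520.2 g × 0.802 = 417.20 g.
M(O2) = 2(16.00) = 32.00 g/mol.
M(CO2) = 12.01 + 2(16.00) = 44.01 g/mol.
n(O2) = 417.20 g / 32.00 g/mol = 13.038 mol.
From the equation the O2:CO2 mole ratio is 5:3, so n(CO2) = 13.038 × 3/5 = 7.8225 mol.
Mass of CO2 = 7.8225 mol × 44.01 g/mol = 344.27 g.
Actual mass collected = 344.27 g × 0.809 = 278.51 g.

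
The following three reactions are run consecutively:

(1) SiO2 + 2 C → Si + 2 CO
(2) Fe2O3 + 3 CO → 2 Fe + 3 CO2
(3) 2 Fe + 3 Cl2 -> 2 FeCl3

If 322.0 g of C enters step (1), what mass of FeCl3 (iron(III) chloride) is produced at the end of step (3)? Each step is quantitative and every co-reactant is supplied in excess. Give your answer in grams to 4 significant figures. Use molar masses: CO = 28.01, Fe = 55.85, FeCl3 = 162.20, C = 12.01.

2899 g

n(C) = 322.0 / 12.01 = 26.811 mol.
Reaction (1): C→CO ratio 2:2 ⇒ n(CO) = 26.811 mol.
Reaction (2): CO→Fe ratio 3:2 ⇒ n(Fe) = 17.874 mol.
Reaction (3): Fe→FeCl3 ratio 2:2 ⇒ n(FeCl3) = 17.874 mol.
Mass of FeCl3 = 17.874 × 162.20 = 2899.2 g.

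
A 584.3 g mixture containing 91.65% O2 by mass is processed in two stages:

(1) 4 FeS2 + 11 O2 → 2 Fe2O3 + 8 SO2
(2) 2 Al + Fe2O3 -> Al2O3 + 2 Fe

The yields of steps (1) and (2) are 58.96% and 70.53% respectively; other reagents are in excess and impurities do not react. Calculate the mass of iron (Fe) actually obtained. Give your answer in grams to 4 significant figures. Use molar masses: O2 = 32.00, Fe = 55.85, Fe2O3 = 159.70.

Pure O2 = 584.3 × 0.9165 = 535.51 g.
n(O2) = 535.51 / 32.00 = 16.735 mol.
Step 1 (O2:Fe2O3 = 11:2): theoretical n(Fe2O3) = 3.0427 mol; at 58.96% yield, n(Fe2O3) = 1.7940 mol.
Step 2 (Fe2O3:Fe = 1:2): theoretical n(Fe) = 3.5879 mol, so theoretical mass = 3.5879 × 55.85 = 200.39 g.
At 70.53% yield, actual mass of Fe = 200.39 × 0.7053 = 141.33 g.

141.3 g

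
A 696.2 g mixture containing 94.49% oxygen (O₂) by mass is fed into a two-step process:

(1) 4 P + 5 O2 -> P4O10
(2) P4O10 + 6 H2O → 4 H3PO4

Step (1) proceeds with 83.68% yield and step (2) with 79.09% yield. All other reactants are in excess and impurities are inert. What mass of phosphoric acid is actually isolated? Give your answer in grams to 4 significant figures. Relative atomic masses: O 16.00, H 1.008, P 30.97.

Pure O2 = 696.2 × 0.9449 = 657.84 g.
M(O2) = 2(16.00) = 32.00 g/mol.
M(H3PO4) = 3(1.008) + 30.97 + 4(16.00) = 97.994 g/mol.
n(O2) = 657.84 / 32.00 = 20.557 mol.
Step 1 (O2:P4O10 = 5:1): theoretical n(P4O10) = 4.1115 mol; at 83.68% yield, n(P4O10) = 3.4405 mol.
Step 2 (P4O10:H3PO4 = 1:4): theoretical n(H3PO4) = 13.762 mol, so theoretical mass = 13.762 × 97.994 = 1348.6 g.
At 79.09% yield, actual mass of H3PO4 = 1348.6 × 0.7909 = 1066.6 g.

1067 g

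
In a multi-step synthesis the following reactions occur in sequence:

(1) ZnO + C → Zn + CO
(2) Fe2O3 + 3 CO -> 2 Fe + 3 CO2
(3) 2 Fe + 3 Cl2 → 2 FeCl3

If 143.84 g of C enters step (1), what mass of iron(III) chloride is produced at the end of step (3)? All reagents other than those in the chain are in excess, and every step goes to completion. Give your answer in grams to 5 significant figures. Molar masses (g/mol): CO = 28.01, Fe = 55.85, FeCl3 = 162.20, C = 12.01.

1295.1 g

n(C) = 143.84 / 12.01 = 11.9767 mol.
Reaction (1): C→CO ratio 1:1 ⇒ n(CO) = 11.9767 mol.
Reaction (2): CO→Fe ratio 3:2 ⇒ n(Fe) = 7.98446 mol.
Reaction (3): Fe→FeCl3 ratio 2:2 ⇒ n(FeCl3) = 7.98446 mol.
Mass of FeCl3 = 7.98446 × 162.20 = 1295.08 g.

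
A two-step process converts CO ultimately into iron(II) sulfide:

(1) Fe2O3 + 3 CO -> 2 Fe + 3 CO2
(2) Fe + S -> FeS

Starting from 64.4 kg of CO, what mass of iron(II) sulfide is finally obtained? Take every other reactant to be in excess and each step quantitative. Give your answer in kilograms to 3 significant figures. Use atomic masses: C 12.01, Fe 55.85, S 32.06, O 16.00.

135 kg

M(CO) = 12.01 + 16.00 = 28.01 g/mol.
M(FeS) = 55.85 + 32.06 = 87.91 g/mol.
64.4 kg = 64400 g.
n(CO) = 64400 / 28.01 = 2299 mol.
Step 1 gives a 3:2 ratio of CO to Fe, so n(Fe) = 1533 mol.
In step 2 the Fe:FeS ratio is 1:1, so n(FeS) = 1533 mol.
Mass of FeS = 1533 × 87.91 = 134700 g = 135 kg.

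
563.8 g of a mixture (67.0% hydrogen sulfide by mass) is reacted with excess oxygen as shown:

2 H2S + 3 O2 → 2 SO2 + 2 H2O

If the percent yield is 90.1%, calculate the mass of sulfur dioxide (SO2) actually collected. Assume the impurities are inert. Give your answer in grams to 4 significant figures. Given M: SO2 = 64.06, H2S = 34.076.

Pure H2S available = 563.8 g × 0.670 = 377.75 g.
n(H2S) = 377.75 g / 34.076 g/mol = 11.085 mol.
From the equation the H2S:SO2 mole ratio is 2:2, so n(SO2) = 11.085 × 2/2 = 11.085 mol.
Mass of SO2 = 11.085 mol × 64.06 g/mol = 710.13 g.
Actual mass collected = 710.13 g × 0.901 = 639.83 g.

639.8 g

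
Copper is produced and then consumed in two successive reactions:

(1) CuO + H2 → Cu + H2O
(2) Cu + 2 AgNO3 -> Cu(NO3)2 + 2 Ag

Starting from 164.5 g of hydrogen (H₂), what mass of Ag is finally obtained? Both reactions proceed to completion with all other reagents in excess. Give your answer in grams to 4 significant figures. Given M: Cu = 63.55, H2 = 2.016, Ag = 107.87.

n(H2) = 164.50 / 2.016 = 81.597 mol.
Step 1 gives a 1:1 ratio of H2 to Cu, so n(Cu) = 81.597 mol.
In step 2 the Cu:Ag ratio is 1:2, so n(Ag) = 163.19 mol.
Mass of Ag = 163.19 × 107.87 = 17604 g.

17600 g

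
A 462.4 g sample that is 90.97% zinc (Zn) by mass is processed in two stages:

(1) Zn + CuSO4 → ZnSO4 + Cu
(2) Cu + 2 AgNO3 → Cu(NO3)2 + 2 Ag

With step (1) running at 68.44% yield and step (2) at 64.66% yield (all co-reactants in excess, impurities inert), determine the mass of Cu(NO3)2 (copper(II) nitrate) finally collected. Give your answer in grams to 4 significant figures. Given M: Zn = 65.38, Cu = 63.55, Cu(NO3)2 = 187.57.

Pure Zn = 462.4 × 0.9097 = 420.65 g.
n(Zn) = 420.65 / 65.38 = 6.4339 mol.
Step 1 (Zn:Cu = 1:1): theoretical n(Cu) = 6.4339 mol; at 68.44% yield, n(Cu) = 4.4033 mol.
Step 2 (Cu:Cu(NO3)2 = 1:1): theoretical n(Cu(NO3)2) = 4.4033 mol, so theoretical mass = 4.4033 × 187.57 = 825.93 g.
At 64.66% yield, actual mass of Cu(NO3)2 = 825.93 × 0.6466 = 534.05 g.

534.0 g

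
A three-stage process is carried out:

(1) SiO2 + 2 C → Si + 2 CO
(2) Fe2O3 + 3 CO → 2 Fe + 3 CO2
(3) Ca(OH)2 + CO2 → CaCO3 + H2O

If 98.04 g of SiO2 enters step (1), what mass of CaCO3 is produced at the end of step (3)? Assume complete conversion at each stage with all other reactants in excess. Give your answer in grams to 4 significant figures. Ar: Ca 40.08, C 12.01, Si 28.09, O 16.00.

326.6 g

M(SiO2) = 28.09 + 2(16.00) = 60.09 g/mol.
M(CaCO3) = 40.08 + 12.01 + 3(16.00) = 100.09 g/mol.
n(SiO2) = 98.04 / 60.09 = 1.6316 mol.
Reaction (1): SiO2→CO ratio 1:2 ⇒ n(CO) = 3.2631 mol.
Reaction (2): CO→CO2 ratio 3:3 ⇒ n(CO2) = 3.2631 mol.
Reaction (3): CO2→CaCO3 ratio 1:1 ⇒ n(CaCO3) = 3.2631 mol.
Mass of CaCO3 = 3.2631 × 100.09 = 326.60 g.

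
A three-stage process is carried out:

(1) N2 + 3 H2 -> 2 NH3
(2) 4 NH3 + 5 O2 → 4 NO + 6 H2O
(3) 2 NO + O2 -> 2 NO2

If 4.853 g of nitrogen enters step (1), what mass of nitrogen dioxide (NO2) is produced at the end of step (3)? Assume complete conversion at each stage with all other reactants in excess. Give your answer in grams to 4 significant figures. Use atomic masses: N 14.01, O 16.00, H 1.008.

M(N2) = 2(14.01) = 28.02 g/mol.
M(NO2) = 14.01 + 2(16.00) = 46.01 g/mol.
n(N2) = 4.853 / 28.02 = 0.17320 mol.
Reaction (1): N2→NH3 ratio 1:2 ⇒ n(NH3) = 0.34640 mol.
Reaction (2): NH3→NO ratio 4:4 ⇒ n(NO) = 0.34640 mol.
Reaction (3): NO→NO2 ratio 2:2 ⇒ n(NO2) = 0.34640 mol.
Mass of NO2 = 0.34640 × 46.01 = 15.938 g.

15.94 g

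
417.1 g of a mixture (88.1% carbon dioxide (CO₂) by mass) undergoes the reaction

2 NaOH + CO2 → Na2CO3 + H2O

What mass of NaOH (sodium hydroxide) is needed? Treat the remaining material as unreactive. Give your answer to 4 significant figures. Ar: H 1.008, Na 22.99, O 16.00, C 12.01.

667.9 g

Mass of pure CO2 = 417.1 g × 0.881 = 367.47 g.
M(CO2) = 12.01 + 2(16.00) = 44.01 g/mol.
M(NaOH) = 22.99 + 16.00 + 1.008 = 39.998 g/mol.
n(CO2) = 367.47 g / 44.01 g/mol = 8.3496 mol.
From the equation the CO2:NaOH mole ratio is 1:2, so n(NaOH) = 8.3496 × 2/1 = 16.699 mol.
Mass of NaOH = 16.699 mol × 39.998 g/mol = 667.93 g.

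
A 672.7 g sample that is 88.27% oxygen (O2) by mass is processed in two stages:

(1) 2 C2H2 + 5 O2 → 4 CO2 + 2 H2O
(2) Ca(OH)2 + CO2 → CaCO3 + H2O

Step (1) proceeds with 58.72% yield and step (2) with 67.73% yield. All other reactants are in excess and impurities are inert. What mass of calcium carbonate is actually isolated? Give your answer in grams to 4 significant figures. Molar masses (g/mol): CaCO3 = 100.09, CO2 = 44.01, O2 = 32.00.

590.9 g

Pure O2 = 672.7 × 0.8827 = 593.79 g.
n(O2) = 593.79 / 32.00 = 18.556 mol.
Step 1 (O2:CO2 = 5:4): theoretical n(CO2) = 14.845 mol; at 58.72% yield, n(CO2) = 8.7169 mol.
Step 2 (CO2:CaCO3 = 1:1): theoretical n(CaCO3) = 8.7169 mol, so theoretical mass = 8.7169 × 100.09 = 872.47 g.
At 67.73% yield, actual mass of CaCO3 = 872.47 × 0.6773 = 590.93 g.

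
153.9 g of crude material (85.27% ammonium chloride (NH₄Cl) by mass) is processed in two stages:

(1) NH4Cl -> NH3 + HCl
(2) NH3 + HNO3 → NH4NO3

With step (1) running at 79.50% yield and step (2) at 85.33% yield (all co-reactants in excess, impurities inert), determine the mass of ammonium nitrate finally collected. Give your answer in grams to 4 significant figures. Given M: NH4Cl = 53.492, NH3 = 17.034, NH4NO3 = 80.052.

Pure NH4Cl = 153.9 × 0.8527 = 131.23 g.
n(NH4Cl) = 131.23 / 53.492 = 2.4533 mol.
Step 1 (NH4Cl:NH3 = 1:1): theoretical n(NH3) = 2.4533 mol; at 79.50% yield, n(NH3) = 1.9504 mol.
Step 2 (NH3:NH4NO3 = 1:1): theoretical n(NH4NO3) = 1.9504 mol, so theoretical mass = 1.9504 × 80.052 = 156.13 g.
At 85.33% yield, actual mass of NH4NO3 = 156.13 × 0.8533 = 133.23 g.

133.2 g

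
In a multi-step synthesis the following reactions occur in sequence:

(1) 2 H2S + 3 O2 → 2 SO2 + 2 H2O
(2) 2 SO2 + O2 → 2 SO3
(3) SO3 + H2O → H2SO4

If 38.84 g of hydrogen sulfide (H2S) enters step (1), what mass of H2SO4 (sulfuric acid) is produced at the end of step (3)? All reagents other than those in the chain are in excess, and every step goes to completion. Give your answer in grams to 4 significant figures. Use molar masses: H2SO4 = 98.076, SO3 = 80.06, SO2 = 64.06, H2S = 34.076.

111.8 g

n(H2S) = 38.84 / 34.076 = 1.1398 mol.
Reaction (1): H2S→SO2 ratio 2:2 ⇒ n(SO2) = 1.1398 mol.
Reaction (2): SO2→SO3 ratio 2:2 ⇒ n(SO3) = 1.1398 mol.
Reaction (3): SO3→H2SO4 ratio 1:1 ⇒ n(H2SO4) = 1.1398 mol.
Mass of H2SO4 = 1.1398 × 98.076 = 111.79 g.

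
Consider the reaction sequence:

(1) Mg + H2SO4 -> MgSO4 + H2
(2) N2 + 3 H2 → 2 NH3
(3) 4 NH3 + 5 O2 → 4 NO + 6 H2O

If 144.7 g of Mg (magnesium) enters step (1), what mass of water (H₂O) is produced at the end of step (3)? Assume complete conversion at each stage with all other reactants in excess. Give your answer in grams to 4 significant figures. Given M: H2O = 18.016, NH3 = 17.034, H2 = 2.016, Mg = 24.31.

107.2 g

n(Mg) = 144.7 / 24.31 = 5.9523 mol.
Reaction (1): Mg→H2 ratio 1:1 ⇒ n(H2) = 5.9523 mol.
Reaction (2): H2→NH3 ratio 3:2 ⇒ n(NH3) = 3.9682 mol.
Reaction (3): NH3→H2O ratio 4:6 ⇒ n(H2O) = 5.9523 mol.
Mass of H2O = 5.9523 × 18.016 = 107.24 g.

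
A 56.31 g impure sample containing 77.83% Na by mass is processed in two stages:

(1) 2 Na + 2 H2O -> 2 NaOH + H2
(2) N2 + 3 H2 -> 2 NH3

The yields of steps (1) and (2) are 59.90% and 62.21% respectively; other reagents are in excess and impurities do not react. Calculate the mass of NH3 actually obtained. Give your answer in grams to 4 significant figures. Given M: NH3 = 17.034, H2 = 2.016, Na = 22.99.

4.033 g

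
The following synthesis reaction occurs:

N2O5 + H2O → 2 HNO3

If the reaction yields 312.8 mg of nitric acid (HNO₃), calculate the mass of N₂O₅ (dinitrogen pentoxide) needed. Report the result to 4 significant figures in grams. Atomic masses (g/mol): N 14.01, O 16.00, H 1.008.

0.2681 g

M(HNO3) = 1.008 + 14.01 + 3(16.00) = 63.018 g/mol.
M(N2O5) = 2(14.01) + 5(16.00) = 108.02 g/mol.
Convert: 312.8 mg = 0.31280 g.
n(HNO3) = 0.31280 g / 63.018 g/mol = 0.0049637 mol.
From the equation the HNO3:N2O5 mole ratio is 2:1, so n(N2O5) = 0.0049637 × 1/2 = 0.0024818 mol.
Mass of N2O5 = 0.0024818 mol × 108.02 g/mol = 0.26809 g.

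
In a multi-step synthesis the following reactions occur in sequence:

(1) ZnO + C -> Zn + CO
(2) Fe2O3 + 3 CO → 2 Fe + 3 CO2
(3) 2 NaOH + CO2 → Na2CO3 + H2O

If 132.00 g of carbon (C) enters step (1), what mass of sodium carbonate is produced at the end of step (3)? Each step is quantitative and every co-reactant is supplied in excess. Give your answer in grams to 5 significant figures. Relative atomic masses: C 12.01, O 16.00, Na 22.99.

1164.9 g

M(C) = 12.01 g/mol.
M(Na2CO3) = 2(22.99) + 12.01 + 3(16.00) = 105.99 g/mol.
n(C) = 132.00 / 12.01 = 10.9908 mol.
Reaction (1): C→CO ratio 1:1 ⇒ n(CO) = 10.9908 mol.
Reaction (2): CO→CO2 ratio 3:3 ⇒ n(CO2) = 10.9908 mol.
Reaction (3): CO2→Na2CO3 ratio 1:1 ⇒ n(Na2CO3) = 10.9908 mol.
Mass of Na2CO3 = 10.9908 × 105.99 = 1164.92 g.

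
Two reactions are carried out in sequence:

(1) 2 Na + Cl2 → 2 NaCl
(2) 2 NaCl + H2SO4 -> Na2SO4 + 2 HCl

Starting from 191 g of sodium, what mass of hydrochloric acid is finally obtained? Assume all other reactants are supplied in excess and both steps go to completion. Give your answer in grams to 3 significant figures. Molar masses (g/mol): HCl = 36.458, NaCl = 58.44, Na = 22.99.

n(Na) = 191.0 / 22.99 = 8.308 mol.
Step 1 gives a 2:2 ratio of Na to NaCl, so n(NaCl) = 8.308 mol.
In step 2 the NaCl:HCl ratio is 2:2, so n(HCl) = 8.308 mol.
Mass of HCl = 8.308 × 36.458 = 302.9 g.

303 g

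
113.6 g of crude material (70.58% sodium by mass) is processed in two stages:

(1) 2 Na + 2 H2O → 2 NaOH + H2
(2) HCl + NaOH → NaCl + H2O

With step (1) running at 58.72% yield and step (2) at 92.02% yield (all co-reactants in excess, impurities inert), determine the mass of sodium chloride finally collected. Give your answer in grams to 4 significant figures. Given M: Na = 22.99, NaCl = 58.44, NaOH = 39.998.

Pure Na = 113.6 × 0.7058 = 80.179 g.
n(Na) = 80.179 / 22.99 = 3.4876 mol.
Step 1 (Na:NaOH = 2:2): theoretical n(NaOH) = 3.4876 mol; at 58.72% yield, n(NaOH) = 2.0479 mol.
Step 2 (NaOH:NaCl = 1:1): theoretical n(NaCl) = 2.0479 mol, so theoretical mass = 2.0479 × 58.44 = 119.68 g.
At 92.02% yield, actual mass of NaCl = 119.68 × 0.9202 = 110.13 g.

110.1 g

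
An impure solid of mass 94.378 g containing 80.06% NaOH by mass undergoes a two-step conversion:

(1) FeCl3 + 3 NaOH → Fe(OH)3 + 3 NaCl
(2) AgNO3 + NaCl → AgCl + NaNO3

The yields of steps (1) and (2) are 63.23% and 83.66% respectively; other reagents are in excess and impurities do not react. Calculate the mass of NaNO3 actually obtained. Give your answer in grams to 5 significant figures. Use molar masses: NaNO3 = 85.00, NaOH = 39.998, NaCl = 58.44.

Pure NaOH = 94.378 × 0.8006 = 75.5590 g.
n(NaOH) = 75.5590 / 39.998 = 1.88907 mol.
Step 1 (NaOH:NaCl = 3:3): theoretical n(NaCl) = 1.88907 mol; at 63.23% yield, n(NaCl) = 1.19446 mol.
Step 2 (NaCl:NaNO3 = 1:1): theoretical n(NaNO3) = 1.19446 mol, so theoretical mass = 1.19446 × 85.00 = 101.529 g.
At 83.66% yield, actual mass of NaNO3 = 101.529 × 0.8366 = 84.9392 g.

84.939 g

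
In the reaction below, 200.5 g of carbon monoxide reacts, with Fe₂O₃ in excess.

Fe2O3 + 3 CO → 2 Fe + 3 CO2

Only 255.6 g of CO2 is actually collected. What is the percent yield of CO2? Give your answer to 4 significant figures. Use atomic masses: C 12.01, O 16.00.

81.13 %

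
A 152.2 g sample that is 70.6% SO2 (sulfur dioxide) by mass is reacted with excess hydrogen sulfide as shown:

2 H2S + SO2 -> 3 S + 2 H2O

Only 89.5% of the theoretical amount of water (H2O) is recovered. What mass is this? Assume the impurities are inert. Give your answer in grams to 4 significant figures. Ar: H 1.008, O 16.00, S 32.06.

Pure SO2 available = 152.2 g × 0.706 = 107.45 g.
M(SO2) = 32.06 + 2(16.00) = 64.06 g/mol.
M(H2O) = 2(1.008) + 16.00 = 18.016 g/mol.
n(SO2) = 107.45 g / 64.06 g/mol = 1.6774 mol.
From the equation the SO2:H2O mole ratio is 1:2, so n(H2O) = 1.6774 × 2/1 = 3.3548 mol.
Mass of H2O = 3.3548 mol × 18.016 g/mol = 60.439 g.
Actual mass collected = 60.439 g × 0.895 = 54.093 g.

54.09 g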